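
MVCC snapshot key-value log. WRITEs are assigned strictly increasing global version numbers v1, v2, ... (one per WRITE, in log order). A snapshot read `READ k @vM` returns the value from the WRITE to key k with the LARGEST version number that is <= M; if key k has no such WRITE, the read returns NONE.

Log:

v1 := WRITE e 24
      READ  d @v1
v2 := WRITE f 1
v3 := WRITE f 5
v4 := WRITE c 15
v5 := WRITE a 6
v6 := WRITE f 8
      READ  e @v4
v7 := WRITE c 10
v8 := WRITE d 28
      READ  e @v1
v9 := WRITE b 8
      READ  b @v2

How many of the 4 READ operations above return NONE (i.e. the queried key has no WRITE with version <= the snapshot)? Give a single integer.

Answer: 2

Derivation:
v1: WRITE e=24  (e history now [(1, 24)])
READ d @v1: history=[] -> no version <= 1 -> NONE
v2: WRITE f=1  (f history now [(2, 1)])
v3: WRITE f=5  (f history now [(2, 1), (3, 5)])
v4: WRITE c=15  (c history now [(4, 15)])
v5: WRITE a=6  (a history now [(5, 6)])
v6: WRITE f=8  (f history now [(2, 1), (3, 5), (6, 8)])
READ e @v4: history=[(1, 24)] -> pick v1 -> 24
v7: WRITE c=10  (c history now [(4, 15), (7, 10)])
v8: WRITE d=28  (d history now [(8, 28)])
READ e @v1: history=[(1, 24)] -> pick v1 -> 24
v9: WRITE b=8  (b history now [(9, 8)])
READ b @v2: history=[(9, 8)] -> no version <= 2 -> NONE
Read results in order: ['NONE', '24', '24', 'NONE']
NONE count = 2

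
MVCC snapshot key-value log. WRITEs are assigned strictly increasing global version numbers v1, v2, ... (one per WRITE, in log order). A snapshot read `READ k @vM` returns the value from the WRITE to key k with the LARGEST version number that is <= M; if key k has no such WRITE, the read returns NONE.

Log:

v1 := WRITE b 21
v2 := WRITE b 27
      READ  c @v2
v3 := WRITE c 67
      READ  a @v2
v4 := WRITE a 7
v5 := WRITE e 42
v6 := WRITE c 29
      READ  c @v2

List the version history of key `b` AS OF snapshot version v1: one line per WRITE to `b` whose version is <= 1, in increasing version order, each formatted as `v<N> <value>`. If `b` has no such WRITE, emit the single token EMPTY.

Answer: v1 21

Derivation:
Scan writes for key=b with version <= 1:
  v1 WRITE b 21 -> keep
  v2 WRITE b 27 -> drop (> snap)
  v3 WRITE c 67 -> skip
  v4 WRITE a 7 -> skip
  v5 WRITE e 42 -> skip
  v6 WRITE c 29 -> skip
Collected: [(1, 21)]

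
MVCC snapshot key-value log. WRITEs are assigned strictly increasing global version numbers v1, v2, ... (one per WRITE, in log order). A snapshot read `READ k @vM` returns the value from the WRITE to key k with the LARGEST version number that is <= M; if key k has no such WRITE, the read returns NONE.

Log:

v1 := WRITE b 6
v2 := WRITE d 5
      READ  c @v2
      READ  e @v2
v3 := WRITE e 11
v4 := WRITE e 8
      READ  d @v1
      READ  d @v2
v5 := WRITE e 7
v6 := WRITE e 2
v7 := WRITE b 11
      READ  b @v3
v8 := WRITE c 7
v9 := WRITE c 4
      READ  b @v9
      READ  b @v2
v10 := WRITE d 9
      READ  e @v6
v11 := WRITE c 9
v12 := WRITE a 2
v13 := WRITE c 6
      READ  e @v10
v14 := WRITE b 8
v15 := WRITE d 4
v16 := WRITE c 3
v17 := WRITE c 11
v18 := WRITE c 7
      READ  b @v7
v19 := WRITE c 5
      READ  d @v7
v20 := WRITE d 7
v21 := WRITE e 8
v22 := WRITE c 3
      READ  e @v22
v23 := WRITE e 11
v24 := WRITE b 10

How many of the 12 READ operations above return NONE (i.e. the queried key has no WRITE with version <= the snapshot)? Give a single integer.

v1: WRITE b=6  (b history now [(1, 6)])
v2: WRITE d=5  (d history now [(2, 5)])
READ c @v2: history=[] -> no version <= 2 -> NONE
READ e @v2: history=[] -> no version <= 2 -> NONE
v3: WRITE e=11  (e history now [(3, 11)])
v4: WRITE e=8  (e history now [(3, 11), (4, 8)])
READ d @v1: history=[(2, 5)] -> no version <= 1 -> NONE
READ d @v2: history=[(2, 5)] -> pick v2 -> 5
v5: WRITE e=7  (e history now [(3, 11), (4, 8), (5, 7)])
v6: WRITE e=2  (e history now [(3, 11), (4, 8), (5, 7), (6, 2)])
v7: WRITE b=11  (b history now [(1, 6), (7, 11)])
READ b @v3: history=[(1, 6), (7, 11)] -> pick v1 -> 6
v8: WRITE c=7  (c history now [(8, 7)])
v9: WRITE c=4  (c history now [(8, 7), (9, 4)])
READ b @v9: history=[(1, 6), (7, 11)] -> pick v7 -> 11
READ b @v2: history=[(1, 6), (7, 11)] -> pick v1 -> 6
v10: WRITE d=9  (d history now [(2, 5), (10, 9)])
READ e @v6: history=[(3, 11), (4, 8), (5, 7), (6, 2)] -> pick v6 -> 2
v11: WRITE c=9  (c history now [(8, 7), (9, 4), (11, 9)])
v12: WRITE a=2  (a history now [(12, 2)])
v13: WRITE c=6  (c history now [(8, 7), (9, 4), (11, 9), (13, 6)])
READ e @v10: history=[(3, 11), (4, 8), (5, 7), (6, 2)] -> pick v6 -> 2
v14: WRITE b=8  (b history now [(1, 6), (7, 11), (14, 8)])
v15: WRITE d=4  (d history now [(2, 5), (10, 9), (15, 4)])
v16: WRITE c=3  (c history now [(8, 7), (9, 4), (11, 9), (13, 6), (16, 3)])
v17: WRITE c=11  (c history now [(8, 7), (9, 4), (11, 9), (13, 6), (16, 3), (17, 11)])
v18: WRITE c=7  (c history now [(8, 7), (9, 4), (11, 9), (13, 6), (16, 3), (17, 11), (18, 7)])
READ b @v7: history=[(1, 6), (7, 11), (14, 8)] -> pick v7 -> 11
v19: WRITE c=5  (c history now [(8, 7), (9, 4), (11, 9), (13, 6), (16, 3), (17, 11), (18, 7), (19, 5)])
READ d @v7: history=[(2, 5), (10, 9), (15, 4)] -> pick v2 -> 5
v20: WRITE d=7  (d history now [(2, 5), (10, 9), (15, 4), (20, 7)])
v21: WRITE e=8  (e history now [(3, 11), (4, 8), (5, 7), (6, 2), (21, 8)])
v22: WRITE c=3  (c history now [(8, 7), (9, 4), (11, 9), (13, 6), (16, 3), (17, 11), (18, 7), (19, 5), (22, 3)])
READ e @v22: history=[(3, 11), (4, 8), (5, 7), (6, 2), (21, 8)] -> pick v21 -> 8
v23: WRITE e=11  (e history now [(3, 11), (4, 8), (5, 7), (6, 2), (21, 8), (23, 11)])
v24: WRITE b=10  (b history now [(1, 6), (7, 11), (14, 8), (24, 10)])
Read results in order: ['NONE', 'NONE', 'NONE', '5', '6', '11', '6', '2', '2', '11', '5', '8']
NONE count = 3

Answer: 3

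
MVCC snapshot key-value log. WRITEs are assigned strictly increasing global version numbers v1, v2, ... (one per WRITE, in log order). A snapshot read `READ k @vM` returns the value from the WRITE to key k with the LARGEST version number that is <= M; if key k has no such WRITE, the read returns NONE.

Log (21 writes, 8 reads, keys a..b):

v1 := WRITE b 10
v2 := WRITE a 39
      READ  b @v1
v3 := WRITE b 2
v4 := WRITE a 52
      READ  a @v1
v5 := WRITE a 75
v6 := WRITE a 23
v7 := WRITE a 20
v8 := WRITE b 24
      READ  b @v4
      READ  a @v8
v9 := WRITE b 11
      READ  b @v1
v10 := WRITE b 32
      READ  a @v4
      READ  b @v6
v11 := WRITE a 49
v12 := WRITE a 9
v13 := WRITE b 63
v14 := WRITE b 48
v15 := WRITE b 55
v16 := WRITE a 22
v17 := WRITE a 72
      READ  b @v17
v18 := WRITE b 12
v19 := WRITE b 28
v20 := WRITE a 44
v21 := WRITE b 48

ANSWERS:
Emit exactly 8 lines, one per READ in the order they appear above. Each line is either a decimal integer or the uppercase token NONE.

Answer: 10
NONE
2
20
10
52
2
55

Derivation:
v1: WRITE b=10  (b history now [(1, 10)])
v2: WRITE a=39  (a history now [(2, 39)])
READ b @v1: history=[(1, 10)] -> pick v1 -> 10
v3: WRITE b=2  (b history now [(1, 10), (3, 2)])
v4: WRITE a=52  (a history now [(2, 39), (4, 52)])
READ a @v1: history=[(2, 39), (4, 52)] -> no version <= 1 -> NONE
v5: WRITE a=75  (a history now [(2, 39), (4, 52), (5, 75)])
v6: WRITE a=23  (a history now [(2, 39), (4, 52), (5, 75), (6, 23)])
v7: WRITE a=20  (a history now [(2, 39), (4, 52), (5, 75), (6, 23), (7, 20)])
v8: WRITE b=24  (b history now [(1, 10), (3, 2), (8, 24)])
READ b @v4: history=[(1, 10), (3, 2), (8, 24)] -> pick v3 -> 2
READ a @v8: history=[(2, 39), (4, 52), (5, 75), (6, 23), (7, 20)] -> pick v7 -> 20
v9: WRITE b=11  (b history now [(1, 10), (3, 2), (8, 24), (9, 11)])
READ b @v1: history=[(1, 10), (3, 2), (8, 24), (9, 11)] -> pick v1 -> 10
v10: WRITE b=32  (b history now [(1, 10), (3, 2), (8, 24), (9, 11), (10, 32)])
READ a @v4: history=[(2, 39), (4, 52), (5, 75), (6, 23), (7, 20)] -> pick v4 -> 52
READ b @v6: history=[(1, 10), (3, 2), (8, 24), (9, 11), (10, 32)] -> pick v3 -> 2
v11: WRITE a=49  (a history now [(2, 39), (4, 52), (5, 75), (6, 23), (7, 20), (11, 49)])
v12: WRITE a=9  (a history now [(2, 39), (4, 52), (5, 75), (6, 23), (7, 20), (11, 49), (12, 9)])
v13: WRITE b=63  (b history now [(1, 10), (3, 2), (8, 24), (9, 11), (10, 32), (13, 63)])
v14: WRITE b=48  (b history now [(1, 10), (3, 2), (8, 24), (9, 11), (10, 32), (13, 63), (14, 48)])
v15: WRITE b=55  (b history now [(1, 10), (3, 2), (8, 24), (9, 11), (10, 32), (13, 63), (14, 48), (15, 55)])
v16: WRITE a=22  (a history now [(2, 39), (4, 52), (5, 75), (6, 23), (7, 20), (11, 49), (12, 9), (16, 22)])
v17: WRITE a=72  (a history now [(2, 39), (4, 52), (5, 75), (6, 23), (7, 20), (11, 49), (12, 9), (16, 22), (17, 72)])
READ b @v17: history=[(1, 10), (3, 2), (8, 24), (9, 11), (10, 32), (13, 63), (14, 48), (15, 55)] -> pick v15 -> 55
v18: WRITE b=12  (b history now [(1, 10), (3, 2), (8, 24), (9, 11), (10, 32), (13, 63), (14, 48), (15, 55), (18, 12)])
v19: WRITE b=28  (b history now [(1, 10), (3, 2), (8, 24), (9, 11), (10, 32), (13, 63), (14, 48), (15, 55), (18, 12), (19, 28)])
v20: WRITE a=44  (a history now [(2, 39), (4, 52), (5, 75), (6, 23), (7, 20), (11, 49), (12, 9), (16, 22), (17, 72), (20, 44)])
v21: WRITE b=48  (b history now [(1, 10), (3, 2), (8, 24), (9, 11), (10, 32), (13, 63), (14, 48), (15, 55), (18, 12), (19, 28), (21, 48)])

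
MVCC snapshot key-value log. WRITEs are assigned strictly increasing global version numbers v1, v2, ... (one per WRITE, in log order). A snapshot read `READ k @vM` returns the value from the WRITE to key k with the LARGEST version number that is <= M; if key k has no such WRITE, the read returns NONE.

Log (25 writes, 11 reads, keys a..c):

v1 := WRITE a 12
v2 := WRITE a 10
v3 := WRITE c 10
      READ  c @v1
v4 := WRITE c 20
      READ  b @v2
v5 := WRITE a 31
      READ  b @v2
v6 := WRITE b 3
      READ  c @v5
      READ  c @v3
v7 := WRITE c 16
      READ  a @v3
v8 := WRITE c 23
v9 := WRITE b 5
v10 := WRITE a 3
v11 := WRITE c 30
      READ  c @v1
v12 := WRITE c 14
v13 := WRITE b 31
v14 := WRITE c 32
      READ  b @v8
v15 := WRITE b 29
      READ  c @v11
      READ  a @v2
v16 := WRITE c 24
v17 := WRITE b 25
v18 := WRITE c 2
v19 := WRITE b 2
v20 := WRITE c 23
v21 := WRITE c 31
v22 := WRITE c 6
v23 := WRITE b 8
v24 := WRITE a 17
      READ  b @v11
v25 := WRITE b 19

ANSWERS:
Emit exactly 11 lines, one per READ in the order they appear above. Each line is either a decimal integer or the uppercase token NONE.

Answer: NONE
NONE
NONE
20
10
10
NONE
3
30
10
5

Derivation:
v1: WRITE a=12  (a history now [(1, 12)])
v2: WRITE a=10  (a history now [(1, 12), (2, 10)])
v3: WRITE c=10  (c history now [(3, 10)])
READ c @v1: history=[(3, 10)] -> no version <= 1 -> NONE
v4: WRITE c=20  (c history now [(3, 10), (4, 20)])
READ b @v2: history=[] -> no version <= 2 -> NONE
v5: WRITE a=31  (a history now [(1, 12), (2, 10), (5, 31)])
READ b @v2: history=[] -> no version <= 2 -> NONE
v6: WRITE b=3  (b history now [(6, 3)])
READ c @v5: history=[(3, 10), (4, 20)] -> pick v4 -> 20
READ c @v3: history=[(3, 10), (4, 20)] -> pick v3 -> 10
v7: WRITE c=16  (c history now [(3, 10), (4, 20), (7, 16)])
READ a @v3: history=[(1, 12), (2, 10), (5, 31)] -> pick v2 -> 10
v8: WRITE c=23  (c history now [(3, 10), (4, 20), (7, 16), (8, 23)])
v9: WRITE b=5  (b history now [(6, 3), (9, 5)])
v10: WRITE a=3  (a history now [(1, 12), (2, 10), (5, 31), (10, 3)])
v11: WRITE c=30  (c history now [(3, 10), (4, 20), (7, 16), (8, 23), (11, 30)])
READ c @v1: history=[(3, 10), (4, 20), (7, 16), (8, 23), (11, 30)] -> no version <= 1 -> NONE
v12: WRITE c=14  (c history now [(3, 10), (4, 20), (7, 16), (8, 23), (11, 30), (12, 14)])
v13: WRITE b=31  (b history now [(6, 3), (9, 5), (13, 31)])
v14: WRITE c=32  (c history now [(3, 10), (4, 20), (7, 16), (8, 23), (11, 30), (12, 14), (14, 32)])
READ b @v8: history=[(6, 3), (9, 5), (13, 31)] -> pick v6 -> 3
v15: WRITE b=29  (b history now [(6, 3), (9, 5), (13, 31), (15, 29)])
READ c @v11: history=[(3, 10), (4, 20), (7, 16), (8, 23), (11, 30), (12, 14), (14, 32)] -> pick v11 -> 30
READ a @v2: history=[(1, 12), (2, 10), (5, 31), (10, 3)] -> pick v2 -> 10
v16: WRITE c=24  (c history now [(3, 10), (4, 20), (7, 16), (8, 23), (11, 30), (12, 14), (14, 32), (16, 24)])
v17: WRITE b=25  (b history now [(6, 3), (9, 5), (13, 31), (15, 29), (17, 25)])
v18: WRITE c=2  (c history now [(3, 10), (4, 20), (7, 16), (8, 23), (11, 30), (12, 14), (14, 32), (16, 24), (18, 2)])
v19: WRITE b=2  (b history now [(6, 3), (9, 5), (13, 31), (15, 29), (17, 25), (19, 2)])
v20: WRITE c=23  (c history now [(3, 10), (4, 20), (7, 16), (8, 23), (11, 30), (12, 14), (14, 32), (16, 24), (18, 2), (20, 23)])
v21: WRITE c=31  (c history now [(3, 10), (4, 20), (7, 16), (8, 23), (11, 30), (12, 14), (14, 32), (16, 24), (18, 2), (20, 23), (21, 31)])
v22: WRITE c=6  (c history now [(3, 10), (4, 20), (7, 16), (8, 23), (11, 30), (12, 14), (14, 32), (16, 24), (18, 2), (20, 23), (21, 31), (22, 6)])
v23: WRITE b=8  (b history now [(6, 3), (9, 5), (13, 31), (15, 29), (17, 25), (19, 2), (23, 8)])
v24: WRITE a=17  (a history now [(1, 12), (2, 10), (5, 31), (10, 3), (24, 17)])
READ b @v11: history=[(6, 3), (9, 5), (13, 31), (15, 29), (17, 25), (19, 2), (23, 8)] -> pick v9 -> 5
v25: WRITE b=19  (b history now [(6, 3), (9, 5), (13, 31), (15, 29), (17, 25), (19, 2), (23, 8), (25, 19)])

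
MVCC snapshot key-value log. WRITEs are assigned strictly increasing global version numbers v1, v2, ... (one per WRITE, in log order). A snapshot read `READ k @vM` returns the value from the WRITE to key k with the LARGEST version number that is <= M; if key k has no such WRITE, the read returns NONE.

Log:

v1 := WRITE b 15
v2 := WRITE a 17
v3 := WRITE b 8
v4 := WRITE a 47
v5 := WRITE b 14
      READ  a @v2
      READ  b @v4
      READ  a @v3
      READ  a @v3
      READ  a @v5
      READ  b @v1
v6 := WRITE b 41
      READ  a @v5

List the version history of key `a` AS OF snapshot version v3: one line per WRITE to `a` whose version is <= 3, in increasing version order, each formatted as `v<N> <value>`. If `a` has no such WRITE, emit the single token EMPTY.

Answer: v2 17

Derivation:
Scan writes for key=a with version <= 3:
  v1 WRITE b 15 -> skip
  v2 WRITE a 17 -> keep
  v3 WRITE b 8 -> skip
  v4 WRITE a 47 -> drop (> snap)
  v5 WRITE b 14 -> skip
  v6 WRITE b 41 -> skip
Collected: [(2, 17)]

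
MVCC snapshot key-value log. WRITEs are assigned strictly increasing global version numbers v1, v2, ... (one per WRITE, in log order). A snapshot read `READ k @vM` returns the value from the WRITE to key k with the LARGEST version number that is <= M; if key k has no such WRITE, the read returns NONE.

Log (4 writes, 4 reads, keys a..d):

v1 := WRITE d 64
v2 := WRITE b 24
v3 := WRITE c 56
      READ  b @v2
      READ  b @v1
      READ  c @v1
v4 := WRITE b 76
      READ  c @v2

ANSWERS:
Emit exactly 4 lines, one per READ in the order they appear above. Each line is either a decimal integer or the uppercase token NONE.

v1: WRITE d=64  (d history now [(1, 64)])
v2: WRITE b=24  (b history now [(2, 24)])
v3: WRITE c=56  (c history now [(3, 56)])
READ b @v2: history=[(2, 24)] -> pick v2 -> 24
READ b @v1: history=[(2, 24)] -> no version <= 1 -> NONE
READ c @v1: history=[(3, 56)] -> no version <= 1 -> NONE
v4: WRITE b=76  (b history now [(2, 24), (4, 76)])
READ c @v2: history=[(3, 56)] -> no version <= 2 -> NONE

Answer: 24
NONE
NONE
NONE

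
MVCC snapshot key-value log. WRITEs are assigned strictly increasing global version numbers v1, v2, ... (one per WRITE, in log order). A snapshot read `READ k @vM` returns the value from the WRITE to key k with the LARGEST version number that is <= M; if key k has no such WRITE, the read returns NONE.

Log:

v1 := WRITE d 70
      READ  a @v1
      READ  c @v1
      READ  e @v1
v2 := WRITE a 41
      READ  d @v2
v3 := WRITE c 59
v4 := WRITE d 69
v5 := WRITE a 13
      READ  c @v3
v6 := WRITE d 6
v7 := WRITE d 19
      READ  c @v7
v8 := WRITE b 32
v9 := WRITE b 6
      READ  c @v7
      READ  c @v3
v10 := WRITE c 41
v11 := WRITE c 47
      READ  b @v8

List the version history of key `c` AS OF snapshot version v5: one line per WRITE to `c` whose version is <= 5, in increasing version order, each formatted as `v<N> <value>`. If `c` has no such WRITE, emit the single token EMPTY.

Scan writes for key=c with version <= 5:
  v1 WRITE d 70 -> skip
  v2 WRITE a 41 -> skip
  v3 WRITE c 59 -> keep
  v4 WRITE d 69 -> skip
  v5 WRITE a 13 -> skip
  v6 WRITE d 6 -> skip
  v7 WRITE d 19 -> skip
  v8 WRITE b 32 -> skip
  v9 WRITE b 6 -> skip
  v10 WRITE c 41 -> drop (> snap)
  v11 WRITE c 47 -> drop (> snap)
Collected: [(3, 59)]

Answer: v3 59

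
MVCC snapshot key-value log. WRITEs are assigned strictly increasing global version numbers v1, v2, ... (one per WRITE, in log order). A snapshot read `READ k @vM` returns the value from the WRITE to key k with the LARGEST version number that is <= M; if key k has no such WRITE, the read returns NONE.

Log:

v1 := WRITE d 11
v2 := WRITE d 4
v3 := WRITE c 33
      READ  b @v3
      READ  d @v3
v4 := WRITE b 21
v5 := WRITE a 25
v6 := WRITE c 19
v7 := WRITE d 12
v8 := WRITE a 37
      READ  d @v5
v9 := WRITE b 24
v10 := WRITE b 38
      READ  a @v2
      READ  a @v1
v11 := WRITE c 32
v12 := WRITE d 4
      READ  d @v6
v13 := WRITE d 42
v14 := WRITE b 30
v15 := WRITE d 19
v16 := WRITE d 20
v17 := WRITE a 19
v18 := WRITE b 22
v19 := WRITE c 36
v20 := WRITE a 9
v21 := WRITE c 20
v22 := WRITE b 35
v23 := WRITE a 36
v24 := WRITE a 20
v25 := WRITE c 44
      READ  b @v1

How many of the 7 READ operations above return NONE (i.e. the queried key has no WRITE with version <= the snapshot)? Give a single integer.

Answer: 4

Derivation:
v1: WRITE d=11  (d history now [(1, 11)])
v2: WRITE d=4  (d history now [(1, 11), (2, 4)])
v3: WRITE c=33  (c history now [(3, 33)])
READ b @v3: history=[] -> no version <= 3 -> NONE
READ d @v3: history=[(1, 11), (2, 4)] -> pick v2 -> 4
v4: WRITE b=21  (b history now [(4, 21)])
v5: WRITE a=25  (a history now [(5, 25)])
v6: WRITE c=19  (c history now [(3, 33), (6, 19)])
v7: WRITE d=12  (d history now [(1, 11), (2, 4), (7, 12)])
v8: WRITE a=37  (a history now [(5, 25), (8, 37)])
READ d @v5: history=[(1, 11), (2, 4), (7, 12)] -> pick v2 -> 4
v9: WRITE b=24  (b history now [(4, 21), (9, 24)])
v10: WRITE b=38  (b history now [(4, 21), (9, 24), (10, 38)])
READ a @v2: history=[(5, 25), (8, 37)] -> no version <= 2 -> NONE
READ a @v1: history=[(5, 25), (8, 37)] -> no version <= 1 -> NONE
v11: WRITE c=32  (c history now [(3, 33), (6, 19), (11, 32)])
v12: WRITE d=4  (d history now [(1, 11), (2, 4), (7, 12), (12, 4)])
READ d @v6: history=[(1, 11), (2, 4), (7, 12), (12, 4)] -> pick v2 -> 4
v13: WRITE d=42  (d history now [(1, 11), (2, 4), (7, 12), (12, 4), (13, 42)])
v14: WRITE b=30  (b history now [(4, 21), (9, 24), (10, 38), (14, 30)])
v15: WRITE d=19  (d history now [(1, 11), (2, 4), (7, 12), (12, 4), (13, 42), (15, 19)])
v16: WRITE d=20  (d history now [(1, 11), (2, 4), (7, 12), (12, 4), (13, 42), (15, 19), (16, 20)])
v17: WRITE a=19  (a history now [(5, 25), (8, 37), (17, 19)])
v18: WRITE b=22  (b history now [(4, 21), (9, 24), (10, 38), (14, 30), (18, 22)])
v19: WRITE c=36  (c history now [(3, 33), (6, 19), (11, 32), (19, 36)])
v20: WRITE a=9  (a history now [(5, 25), (8, 37), (17, 19), (20, 9)])
v21: WRITE c=20  (c history now [(3, 33), (6, 19), (11, 32), (19, 36), (21, 20)])
v22: WRITE b=35  (b history now [(4, 21), (9, 24), (10, 38), (14, 30), (18, 22), (22, 35)])
v23: WRITE a=36  (a history now [(5, 25), (8, 37), (17, 19), (20, 9), (23, 36)])
v24: WRITE a=20  (a history now [(5, 25), (8, 37), (17, 19), (20, 9), (23, 36), (24, 20)])
v25: WRITE c=44  (c history now [(3, 33), (6, 19), (11, 32), (19, 36), (21, 20), (25, 44)])
READ b @v1: history=[(4, 21), (9, 24), (10, 38), (14, 30), (18, 22), (22, 35)] -> no version <= 1 -> NONE
Read results in order: ['NONE', '4', '4', 'NONE', 'NONE', '4', 'NONE']
NONE count = 4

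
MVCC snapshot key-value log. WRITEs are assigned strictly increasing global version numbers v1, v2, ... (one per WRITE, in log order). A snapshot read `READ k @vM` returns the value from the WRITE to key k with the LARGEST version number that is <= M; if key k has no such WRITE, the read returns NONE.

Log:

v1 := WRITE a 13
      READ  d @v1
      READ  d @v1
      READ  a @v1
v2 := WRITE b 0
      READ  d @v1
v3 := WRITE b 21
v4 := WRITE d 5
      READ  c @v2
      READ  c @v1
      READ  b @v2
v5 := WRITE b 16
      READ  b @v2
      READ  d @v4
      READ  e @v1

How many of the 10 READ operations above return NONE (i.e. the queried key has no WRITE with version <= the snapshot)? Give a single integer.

Answer: 6

Derivation:
v1: WRITE a=13  (a history now [(1, 13)])
READ d @v1: history=[] -> no version <= 1 -> NONE
READ d @v1: history=[] -> no version <= 1 -> NONE
READ a @v1: history=[(1, 13)] -> pick v1 -> 13
v2: WRITE b=0  (b history now [(2, 0)])
READ d @v1: history=[] -> no version <= 1 -> NONE
v3: WRITE b=21  (b history now [(2, 0), (3, 21)])
v4: WRITE d=5  (d history now [(4, 5)])
READ c @v2: history=[] -> no version <= 2 -> NONE
READ c @v1: history=[] -> no version <= 1 -> NONE
READ b @v2: history=[(2, 0), (3, 21)] -> pick v2 -> 0
v5: WRITE b=16  (b history now [(2, 0), (3, 21), (5, 16)])
READ b @v2: history=[(2, 0), (3, 21), (5, 16)] -> pick v2 -> 0
READ d @v4: history=[(4, 5)] -> pick v4 -> 5
READ e @v1: history=[] -> no version <= 1 -> NONE
Read results in order: ['NONE', 'NONE', '13', 'NONE', 'NONE', 'NONE', '0', '0', '5', 'NONE']
NONE count = 6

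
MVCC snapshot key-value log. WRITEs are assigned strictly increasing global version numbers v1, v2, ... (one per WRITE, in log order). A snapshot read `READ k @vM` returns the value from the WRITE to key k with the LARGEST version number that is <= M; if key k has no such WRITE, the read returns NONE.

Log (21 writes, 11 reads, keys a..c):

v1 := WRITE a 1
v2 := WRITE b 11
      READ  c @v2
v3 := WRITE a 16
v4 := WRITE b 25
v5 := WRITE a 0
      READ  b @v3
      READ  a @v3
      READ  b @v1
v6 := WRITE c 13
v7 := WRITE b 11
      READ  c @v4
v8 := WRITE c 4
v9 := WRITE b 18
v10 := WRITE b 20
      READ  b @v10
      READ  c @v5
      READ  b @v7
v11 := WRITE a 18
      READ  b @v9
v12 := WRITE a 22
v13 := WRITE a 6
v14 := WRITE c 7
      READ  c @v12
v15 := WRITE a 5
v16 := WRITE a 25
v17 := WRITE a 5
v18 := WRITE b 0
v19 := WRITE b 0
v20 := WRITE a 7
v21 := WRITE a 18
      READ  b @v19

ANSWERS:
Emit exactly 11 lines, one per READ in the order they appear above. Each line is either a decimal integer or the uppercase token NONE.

Answer: NONE
11
16
NONE
NONE
20
NONE
11
18
4
0

Derivation:
v1: WRITE a=1  (a history now [(1, 1)])
v2: WRITE b=11  (b history now [(2, 11)])
READ c @v2: history=[] -> no version <= 2 -> NONE
v3: WRITE a=16  (a history now [(1, 1), (3, 16)])
v4: WRITE b=25  (b history now [(2, 11), (4, 25)])
v5: WRITE a=0  (a history now [(1, 1), (3, 16), (5, 0)])
READ b @v3: history=[(2, 11), (4, 25)] -> pick v2 -> 11
READ a @v3: history=[(1, 1), (3, 16), (5, 0)] -> pick v3 -> 16
READ b @v1: history=[(2, 11), (4, 25)] -> no version <= 1 -> NONE
v6: WRITE c=13  (c history now [(6, 13)])
v7: WRITE b=11  (b history now [(2, 11), (4, 25), (7, 11)])
READ c @v4: history=[(6, 13)] -> no version <= 4 -> NONE
v8: WRITE c=4  (c history now [(6, 13), (8, 4)])
v9: WRITE b=18  (b history now [(2, 11), (4, 25), (7, 11), (9, 18)])
v10: WRITE b=20  (b history now [(2, 11), (4, 25), (7, 11), (9, 18), (10, 20)])
READ b @v10: history=[(2, 11), (4, 25), (7, 11), (9, 18), (10, 20)] -> pick v10 -> 20
READ c @v5: history=[(6, 13), (8, 4)] -> no version <= 5 -> NONE
READ b @v7: history=[(2, 11), (4, 25), (7, 11), (9, 18), (10, 20)] -> pick v7 -> 11
v11: WRITE a=18  (a history now [(1, 1), (3, 16), (5, 0), (11, 18)])
READ b @v9: history=[(2, 11), (4, 25), (7, 11), (9, 18), (10, 20)] -> pick v9 -> 18
v12: WRITE a=22  (a history now [(1, 1), (3, 16), (5, 0), (11, 18), (12, 22)])
v13: WRITE a=6  (a history now [(1, 1), (3, 16), (5, 0), (11, 18), (12, 22), (13, 6)])
v14: WRITE c=7  (c history now [(6, 13), (8, 4), (14, 7)])
READ c @v12: history=[(6, 13), (8, 4), (14, 7)] -> pick v8 -> 4
v15: WRITE a=5  (a history now [(1, 1), (3, 16), (5, 0), (11, 18), (12, 22), (13, 6), (15, 5)])
v16: WRITE a=25  (a history now [(1, 1), (3, 16), (5, 0), (11, 18), (12, 22), (13, 6), (15, 5), (16, 25)])
v17: WRITE a=5  (a history now [(1, 1), (3, 16), (5, 0), (11, 18), (12, 22), (13, 6), (15, 5), (16, 25), (17, 5)])
v18: WRITE b=0  (b history now [(2, 11), (4, 25), (7, 11), (9, 18), (10, 20), (18, 0)])
v19: WRITE b=0  (b history now [(2, 11), (4, 25), (7, 11), (9, 18), (10, 20), (18, 0), (19, 0)])
v20: WRITE a=7  (a history now [(1, 1), (3, 16), (5, 0), (11, 18), (12, 22), (13, 6), (15, 5), (16, 25), (17, 5), (20, 7)])
v21: WRITE a=18  (a history now [(1, 1), (3, 16), (5, 0), (11, 18), (12, 22), (13, 6), (15, 5), (16, 25), (17, 5), (20, 7), (21, 18)])
READ b @v19: history=[(2, 11), (4, 25), (7, 11), (9, 18), (10, 20), (18, 0), (19, 0)] -> pick v19 -> 0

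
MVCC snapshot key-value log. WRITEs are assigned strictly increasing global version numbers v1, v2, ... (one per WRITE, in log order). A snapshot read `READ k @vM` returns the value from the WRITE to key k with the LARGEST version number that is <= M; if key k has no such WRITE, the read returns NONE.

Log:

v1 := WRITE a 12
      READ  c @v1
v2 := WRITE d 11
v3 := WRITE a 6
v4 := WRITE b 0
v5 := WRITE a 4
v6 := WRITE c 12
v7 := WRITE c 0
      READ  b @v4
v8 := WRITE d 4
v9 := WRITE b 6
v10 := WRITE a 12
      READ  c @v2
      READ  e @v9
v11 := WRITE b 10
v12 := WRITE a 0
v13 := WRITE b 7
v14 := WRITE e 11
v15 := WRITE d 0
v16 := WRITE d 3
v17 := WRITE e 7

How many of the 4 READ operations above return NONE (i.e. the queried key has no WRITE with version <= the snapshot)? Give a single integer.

Answer: 3

Derivation:
v1: WRITE a=12  (a history now [(1, 12)])
READ c @v1: history=[] -> no version <= 1 -> NONE
v2: WRITE d=11  (d history now [(2, 11)])
v3: WRITE a=6  (a history now [(1, 12), (3, 6)])
v4: WRITE b=0  (b history now [(4, 0)])
v5: WRITE a=4  (a history now [(1, 12), (3, 6), (5, 4)])
v6: WRITE c=12  (c history now [(6, 12)])
v7: WRITE c=0  (c history now [(6, 12), (7, 0)])
READ b @v4: history=[(4, 0)] -> pick v4 -> 0
v8: WRITE d=4  (d history now [(2, 11), (8, 4)])
v9: WRITE b=6  (b history now [(4, 0), (9, 6)])
v10: WRITE a=12  (a history now [(1, 12), (3, 6), (5, 4), (10, 12)])
READ c @v2: history=[(6, 12), (7, 0)] -> no version <= 2 -> NONE
READ e @v9: history=[] -> no version <= 9 -> NONE
v11: WRITE b=10  (b history now [(4, 0), (9, 6), (11, 10)])
v12: WRITE a=0  (a history now [(1, 12), (3, 6), (5, 4), (10, 12), (12, 0)])
v13: WRITE b=7  (b history now [(4, 0), (9, 6), (11, 10), (13, 7)])
v14: WRITE e=11  (e history now [(14, 11)])
v15: WRITE d=0  (d history now [(2, 11), (8, 4), (15, 0)])
v16: WRITE d=3  (d history now [(2, 11), (8, 4), (15, 0), (16, 3)])
v17: WRITE e=7  (e history now [(14, 11), (17, 7)])
Read results in order: ['NONE', '0', 'NONE', 'NONE']
NONE count = 3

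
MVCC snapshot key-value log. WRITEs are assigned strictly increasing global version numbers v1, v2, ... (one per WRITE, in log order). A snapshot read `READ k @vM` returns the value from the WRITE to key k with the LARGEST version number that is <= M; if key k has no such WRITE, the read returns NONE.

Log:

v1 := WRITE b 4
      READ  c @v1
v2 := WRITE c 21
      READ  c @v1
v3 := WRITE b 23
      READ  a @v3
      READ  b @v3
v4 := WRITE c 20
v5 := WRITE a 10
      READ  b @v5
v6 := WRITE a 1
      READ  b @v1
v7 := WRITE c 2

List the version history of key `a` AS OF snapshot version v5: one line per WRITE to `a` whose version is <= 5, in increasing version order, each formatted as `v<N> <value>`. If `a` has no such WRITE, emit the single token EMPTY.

Scan writes for key=a with version <= 5:
  v1 WRITE b 4 -> skip
  v2 WRITE c 21 -> skip
  v3 WRITE b 23 -> skip
  v4 WRITE c 20 -> skip
  v5 WRITE a 10 -> keep
  v6 WRITE a 1 -> drop (> snap)
  v7 WRITE c 2 -> skip
Collected: [(5, 10)]

Answer: v5 10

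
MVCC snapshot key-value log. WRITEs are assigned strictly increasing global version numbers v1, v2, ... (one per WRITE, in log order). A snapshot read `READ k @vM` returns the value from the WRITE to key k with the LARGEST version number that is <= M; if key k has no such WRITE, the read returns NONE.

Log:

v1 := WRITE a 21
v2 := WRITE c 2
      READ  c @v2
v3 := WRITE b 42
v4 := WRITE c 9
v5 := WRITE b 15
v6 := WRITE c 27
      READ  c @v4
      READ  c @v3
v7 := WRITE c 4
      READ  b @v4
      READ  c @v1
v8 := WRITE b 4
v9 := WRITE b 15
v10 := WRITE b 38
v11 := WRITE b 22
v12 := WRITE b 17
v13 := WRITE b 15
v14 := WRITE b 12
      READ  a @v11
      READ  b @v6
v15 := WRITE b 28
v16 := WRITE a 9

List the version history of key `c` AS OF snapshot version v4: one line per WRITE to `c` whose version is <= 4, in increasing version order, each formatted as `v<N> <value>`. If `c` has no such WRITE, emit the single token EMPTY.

Answer: v2 2
v4 9

Derivation:
Scan writes for key=c with version <= 4:
  v1 WRITE a 21 -> skip
  v2 WRITE c 2 -> keep
  v3 WRITE b 42 -> skip
  v4 WRITE c 9 -> keep
  v5 WRITE b 15 -> skip
  v6 WRITE c 27 -> drop (> snap)
  v7 WRITE c 4 -> drop (> snap)
  v8 WRITE b 4 -> skip
  v9 WRITE b 15 -> skip
  v10 WRITE b 38 -> skip
  v11 WRITE b 22 -> skip
  v12 WRITE b 17 -> skip
  v13 WRITE b 15 -> skip
  v14 WRITE b 12 -> skip
  v15 WRITE b 28 -> skip
  v16 WRITE a 9 -> skip
Collected: [(2, 2), (4, 9)]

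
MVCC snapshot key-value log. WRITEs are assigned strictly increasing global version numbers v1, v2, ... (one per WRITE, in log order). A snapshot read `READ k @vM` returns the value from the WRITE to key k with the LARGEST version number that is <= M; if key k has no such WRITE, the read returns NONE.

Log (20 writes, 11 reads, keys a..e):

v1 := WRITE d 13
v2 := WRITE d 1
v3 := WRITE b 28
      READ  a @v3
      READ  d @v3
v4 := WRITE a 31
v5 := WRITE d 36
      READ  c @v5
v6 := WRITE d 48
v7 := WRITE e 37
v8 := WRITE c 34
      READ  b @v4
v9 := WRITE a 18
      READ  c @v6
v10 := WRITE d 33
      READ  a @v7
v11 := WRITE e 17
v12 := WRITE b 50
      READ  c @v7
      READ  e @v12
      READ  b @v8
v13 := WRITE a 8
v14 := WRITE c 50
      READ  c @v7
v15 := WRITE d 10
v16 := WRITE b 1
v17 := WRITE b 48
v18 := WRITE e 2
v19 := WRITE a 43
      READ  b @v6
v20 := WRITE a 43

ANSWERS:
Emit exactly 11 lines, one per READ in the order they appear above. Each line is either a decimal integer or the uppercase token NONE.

Answer: NONE
1
NONE
28
NONE
31
NONE
17
28
NONE
28

Derivation:
v1: WRITE d=13  (d history now [(1, 13)])
v2: WRITE d=1  (d history now [(1, 13), (2, 1)])
v3: WRITE b=28  (b history now [(3, 28)])
READ a @v3: history=[] -> no version <= 3 -> NONE
READ d @v3: history=[(1, 13), (2, 1)] -> pick v2 -> 1
v4: WRITE a=31  (a history now [(4, 31)])
v5: WRITE d=36  (d history now [(1, 13), (2, 1), (5, 36)])
READ c @v5: history=[] -> no version <= 5 -> NONE
v6: WRITE d=48  (d history now [(1, 13), (2, 1), (5, 36), (6, 48)])
v7: WRITE e=37  (e history now [(7, 37)])
v8: WRITE c=34  (c history now [(8, 34)])
READ b @v4: history=[(3, 28)] -> pick v3 -> 28
v9: WRITE a=18  (a history now [(4, 31), (9, 18)])
READ c @v6: history=[(8, 34)] -> no version <= 6 -> NONE
v10: WRITE d=33  (d history now [(1, 13), (2, 1), (5, 36), (6, 48), (10, 33)])
READ a @v7: history=[(4, 31), (9, 18)] -> pick v4 -> 31
v11: WRITE e=17  (e history now [(7, 37), (11, 17)])
v12: WRITE b=50  (b history now [(3, 28), (12, 50)])
READ c @v7: history=[(8, 34)] -> no version <= 7 -> NONE
READ e @v12: history=[(7, 37), (11, 17)] -> pick v11 -> 17
READ b @v8: history=[(3, 28), (12, 50)] -> pick v3 -> 28
v13: WRITE a=8  (a history now [(4, 31), (9, 18), (13, 8)])
v14: WRITE c=50  (c history now [(8, 34), (14, 50)])
READ c @v7: history=[(8, 34), (14, 50)] -> no version <= 7 -> NONE
v15: WRITE d=10  (d history now [(1, 13), (2, 1), (5, 36), (6, 48), (10, 33), (15, 10)])
v16: WRITE b=1  (b history now [(3, 28), (12, 50), (16, 1)])
v17: WRITE b=48  (b history now [(3, 28), (12, 50), (16, 1), (17, 48)])
v18: WRITE e=2  (e history now [(7, 37), (11, 17), (18, 2)])
v19: WRITE a=43  (a history now [(4, 31), (9, 18), (13, 8), (19, 43)])
READ b @v6: history=[(3, 28), (12, 50), (16, 1), (17, 48)] -> pick v3 -> 28
v20: WRITE a=43  (a history now [(4, 31), (9, 18), (13, 8), (19, 43), (20, 43)])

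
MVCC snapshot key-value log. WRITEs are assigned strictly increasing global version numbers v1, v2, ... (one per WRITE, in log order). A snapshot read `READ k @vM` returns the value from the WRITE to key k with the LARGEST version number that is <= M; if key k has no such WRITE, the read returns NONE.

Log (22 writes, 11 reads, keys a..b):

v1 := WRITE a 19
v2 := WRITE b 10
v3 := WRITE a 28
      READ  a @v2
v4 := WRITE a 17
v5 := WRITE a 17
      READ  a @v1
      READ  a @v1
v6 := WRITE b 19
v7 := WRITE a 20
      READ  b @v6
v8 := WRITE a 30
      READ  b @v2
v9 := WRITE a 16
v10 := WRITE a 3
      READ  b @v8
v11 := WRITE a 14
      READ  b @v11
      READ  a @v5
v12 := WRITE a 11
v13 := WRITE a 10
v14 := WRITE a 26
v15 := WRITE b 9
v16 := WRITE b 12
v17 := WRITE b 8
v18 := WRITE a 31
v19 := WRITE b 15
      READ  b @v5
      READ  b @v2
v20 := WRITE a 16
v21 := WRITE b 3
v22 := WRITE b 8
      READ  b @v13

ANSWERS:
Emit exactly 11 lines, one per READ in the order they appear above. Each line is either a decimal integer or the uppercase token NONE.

Answer: 19
19
19
19
10
19
19
17
10
10
19

Derivation:
v1: WRITE a=19  (a history now [(1, 19)])
v2: WRITE b=10  (b history now [(2, 10)])
v3: WRITE a=28  (a history now [(1, 19), (3, 28)])
READ a @v2: history=[(1, 19), (3, 28)] -> pick v1 -> 19
v4: WRITE a=17  (a history now [(1, 19), (3, 28), (4, 17)])
v5: WRITE a=17  (a history now [(1, 19), (3, 28), (4, 17), (5, 17)])
READ a @v1: history=[(1, 19), (3, 28), (4, 17), (5, 17)] -> pick v1 -> 19
READ a @v1: history=[(1, 19), (3, 28), (4, 17), (5, 17)] -> pick v1 -> 19
v6: WRITE b=19  (b history now [(2, 10), (6, 19)])
v7: WRITE a=20  (a history now [(1, 19), (3, 28), (4, 17), (5, 17), (7, 20)])
READ b @v6: history=[(2, 10), (6, 19)] -> pick v6 -> 19
v8: WRITE a=30  (a history now [(1, 19), (3, 28), (4, 17), (5, 17), (7, 20), (8, 30)])
READ b @v2: history=[(2, 10), (6, 19)] -> pick v2 -> 10
v9: WRITE a=16  (a history now [(1, 19), (3, 28), (4, 17), (5, 17), (7, 20), (8, 30), (9, 16)])
v10: WRITE a=3  (a history now [(1, 19), (3, 28), (4, 17), (5, 17), (7, 20), (8, 30), (9, 16), (10, 3)])
READ b @v8: history=[(2, 10), (6, 19)] -> pick v6 -> 19
v11: WRITE a=14  (a history now [(1, 19), (3, 28), (4, 17), (5, 17), (7, 20), (8, 30), (9, 16), (10, 3), (11, 14)])
READ b @v11: history=[(2, 10), (6, 19)] -> pick v6 -> 19
READ a @v5: history=[(1, 19), (3, 28), (4, 17), (5, 17), (7, 20), (8, 30), (9, 16), (10, 3), (11, 14)] -> pick v5 -> 17
v12: WRITE a=11  (a history now [(1, 19), (3, 28), (4, 17), (5, 17), (7, 20), (8, 30), (9, 16), (10, 3), (11, 14), (12, 11)])
v13: WRITE a=10  (a history now [(1, 19), (3, 28), (4, 17), (5, 17), (7, 20), (8, 30), (9, 16), (10, 3), (11, 14), (12, 11), (13, 10)])
v14: WRITE a=26  (a history now [(1, 19), (3, 28), (4, 17), (5, 17), (7, 20), (8, 30), (9, 16), (10, 3), (11, 14), (12, 11), (13, 10), (14, 26)])
v15: WRITE b=9  (b history now [(2, 10), (6, 19), (15, 9)])
v16: WRITE b=12  (b history now [(2, 10), (6, 19), (15, 9), (16, 12)])
v17: WRITE b=8  (b history now [(2, 10), (6, 19), (15, 9), (16, 12), (17, 8)])
v18: WRITE a=31  (a history now [(1, 19), (3, 28), (4, 17), (5, 17), (7, 20), (8, 30), (9, 16), (10, 3), (11, 14), (12, 11), (13, 10), (14, 26), (18, 31)])
v19: WRITE b=15  (b history now [(2, 10), (6, 19), (15, 9), (16, 12), (17, 8), (19, 15)])
READ b @v5: history=[(2, 10), (6, 19), (15, 9), (16, 12), (17, 8), (19, 15)] -> pick v2 -> 10
READ b @v2: history=[(2, 10), (6, 19), (15, 9), (16, 12), (17, 8), (19, 15)] -> pick v2 -> 10
v20: WRITE a=16  (a history now [(1, 19), (3, 28), (4, 17), (5, 17), (7, 20), (8, 30), (9, 16), (10, 3), (11, 14), (12, 11), (13, 10), (14, 26), (18, 31), (20, 16)])
v21: WRITE b=3  (b history now [(2, 10), (6, 19), (15, 9), (16, 12), (17, 8), (19, 15), (21, 3)])
v22: WRITE b=8  (b history now [(2, 10), (6, 19), (15, 9), (16, 12), (17, 8), (19, 15), (21, 3), (22, 8)])
READ b @v13: history=[(2, 10), (6, 19), (15, 9), (16, 12), (17, 8), (19, 15), (21, 3), (22, 8)] -> pick v6 -> 19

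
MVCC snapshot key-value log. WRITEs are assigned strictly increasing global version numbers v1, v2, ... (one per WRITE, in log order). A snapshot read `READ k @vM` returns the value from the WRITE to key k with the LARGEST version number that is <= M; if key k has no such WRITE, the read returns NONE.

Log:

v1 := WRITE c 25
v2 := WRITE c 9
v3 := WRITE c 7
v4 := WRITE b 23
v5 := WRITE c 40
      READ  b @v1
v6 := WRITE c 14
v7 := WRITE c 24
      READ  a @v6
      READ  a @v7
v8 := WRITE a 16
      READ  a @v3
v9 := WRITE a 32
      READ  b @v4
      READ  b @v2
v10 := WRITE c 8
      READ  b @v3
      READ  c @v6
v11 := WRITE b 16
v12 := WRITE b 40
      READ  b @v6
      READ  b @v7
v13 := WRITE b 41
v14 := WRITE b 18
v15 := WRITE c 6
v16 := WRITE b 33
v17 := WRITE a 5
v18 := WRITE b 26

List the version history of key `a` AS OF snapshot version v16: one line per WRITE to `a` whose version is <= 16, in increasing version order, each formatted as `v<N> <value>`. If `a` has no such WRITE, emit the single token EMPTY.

Answer: v8 16
v9 32

Derivation:
Scan writes for key=a with version <= 16:
  v1 WRITE c 25 -> skip
  v2 WRITE c 9 -> skip
  v3 WRITE c 7 -> skip
  v4 WRITE b 23 -> skip
  v5 WRITE c 40 -> skip
  v6 WRITE c 14 -> skip
  v7 WRITE c 24 -> skip
  v8 WRITE a 16 -> keep
  v9 WRITE a 32 -> keep
  v10 WRITE c 8 -> skip
  v11 WRITE b 16 -> skip
  v12 WRITE b 40 -> skip
  v13 WRITE b 41 -> skip
  v14 WRITE b 18 -> skip
  v15 WRITE c 6 -> skip
  v16 WRITE b 33 -> skip
  v17 WRITE a 5 -> drop (> snap)
  v18 WRITE b 26 -> skip
Collected: [(8, 16), (9, 32)]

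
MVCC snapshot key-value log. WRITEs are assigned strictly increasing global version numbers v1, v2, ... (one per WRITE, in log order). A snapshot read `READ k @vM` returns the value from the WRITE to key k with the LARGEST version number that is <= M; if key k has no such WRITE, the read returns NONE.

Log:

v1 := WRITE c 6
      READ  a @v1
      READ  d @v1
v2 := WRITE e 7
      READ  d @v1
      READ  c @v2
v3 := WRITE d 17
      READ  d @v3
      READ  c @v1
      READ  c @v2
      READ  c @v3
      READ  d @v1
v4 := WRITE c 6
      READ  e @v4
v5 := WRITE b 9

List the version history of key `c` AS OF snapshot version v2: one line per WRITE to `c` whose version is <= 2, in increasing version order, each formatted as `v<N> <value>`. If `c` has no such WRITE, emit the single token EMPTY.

Scan writes for key=c with version <= 2:
  v1 WRITE c 6 -> keep
  v2 WRITE e 7 -> skip
  v3 WRITE d 17 -> skip
  v4 WRITE c 6 -> drop (> snap)
  v5 WRITE b 9 -> skip
Collected: [(1, 6)]

Answer: v1 6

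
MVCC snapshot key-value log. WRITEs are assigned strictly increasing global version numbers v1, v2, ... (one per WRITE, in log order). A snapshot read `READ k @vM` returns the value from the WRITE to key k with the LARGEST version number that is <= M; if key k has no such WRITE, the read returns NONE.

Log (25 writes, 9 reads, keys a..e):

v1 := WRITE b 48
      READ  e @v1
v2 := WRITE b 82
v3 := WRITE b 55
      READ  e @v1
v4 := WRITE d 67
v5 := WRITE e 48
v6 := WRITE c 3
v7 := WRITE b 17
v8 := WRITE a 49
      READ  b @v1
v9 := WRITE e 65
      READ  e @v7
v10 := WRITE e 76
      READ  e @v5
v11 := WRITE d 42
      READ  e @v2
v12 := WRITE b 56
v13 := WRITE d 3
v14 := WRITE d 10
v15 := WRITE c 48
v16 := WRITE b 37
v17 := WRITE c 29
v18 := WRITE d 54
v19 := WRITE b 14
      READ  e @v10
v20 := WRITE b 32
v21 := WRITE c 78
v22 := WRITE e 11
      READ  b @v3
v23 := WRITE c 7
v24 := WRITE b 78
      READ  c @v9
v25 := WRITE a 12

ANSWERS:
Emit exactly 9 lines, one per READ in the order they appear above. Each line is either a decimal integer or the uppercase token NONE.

v1: WRITE b=48  (b history now [(1, 48)])
READ e @v1: history=[] -> no version <= 1 -> NONE
v2: WRITE b=82  (b history now [(1, 48), (2, 82)])
v3: WRITE b=55  (b history now [(1, 48), (2, 82), (3, 55)])
READ e @v1: history=[] -> no version <= 1 -> NONE
v4: WRITE d=67  (d history now [(4, 67)])
v5: WRITE e=48  (e history now [(5, 48)])
v6: WRITE c=3  (c history now [(6, 3)])
v7: WRITE b=17  (b history now [(1, 48), (2, 82), (3, 55), (7, 17)])
v8: WRITE a=49  (a history now [(8, 49)])
READ b @v1: history=[(1, 48), (2, 82), (3, 55), (7, 17)] -> pick v1 -> 48
v9: WRITE e=65  (e history now [(5, 48), (9, 65)])
READ e @v7: history=[(5, 48), (9, 65)] -> pick v5 -> 48
v10: WRITE e=76  (e history now [(5, 48), (9, 65), (10, 76)])
READ e @v5: history=[(5, 48), (9, 65), (10, 76)] -> pick v5 -> 48
v11: WRITE d=42  (d history now [(4, 67), (11, 42)])
READ e @v2: history=[(5, 48), (9, 65), (10, 76)] -> no version <= 2 -> NONE
v12: WRITE b=56  (b history now [(1, 48), (2, 82), (3, 55), (7, 17), (12, 56)])
v13: WRITE d=3  (d history now [(4, 67), (11, 42), (13, 3)])
v14: WRITE d=10  (d history now [(4, 67), (11, 42), (13, 3), (14, 10)])
v15: WRITE c=48  (c history now [(6, 3), (15, 48)])
v16: WRITE b=37  (b history now [(1, 48), (2, 82), (3, 55), (7, 17), (12, 56), (16, 37)])
v17: WRITE c=29  (c history now [(6, 3), (15, 48), (17, 29)])
v18: WRITE d=54  (d history now [(4, 67), (11, 42), (13, 3), (14, 10), (18, 54)])
v19: WRITE b=14  (b history now [(1, 48), (2, 82), (3, 55), (7, 17), (12, 56), (16, 37), (19, 14)])
READ e @v10: history=[(5, 48), (9, 65), (10, 76)] -> pick v10 -> 76
v20: WRITE b=32  (b history now [(1, 48), (2, 82), (3, 55), (7, 17), (12, 56), (16, 37), (19, 14), (20, 32)])
v21: WRITE c=78  (c history now [(6, 3), (15, 48), (17, 29), (21, 78)])
v22: WRITE e=11  (e history now [(5, 48), (9, 65), (10, 76), (22, 11)])
READ b @v3: history=[(1, 48), (2, 82), (3, 55), (7, 17), (12, 56), (16, 37), (19, 14), (20, 32)] -> pick v3 -> 55
v23: WRITE c=7  (c history now [(6, 3), (15, 48), (17, 29), (21, 78), (23, 7)])
v24: WRITE b=78  (b history now [(1, 48), (2, 82), (3, 55), (7, 17), (12, 56), (16, 37), (19, 14), (20, 32), (24, 78)])
READ c @v9: history=[(6, 3), (15, 48), (17, 29), (21, 78), (23, 7)] -> pick v6 -> 3
v25: WRITE a=12  (a history now [(8, 49), (25, 12)])

Answer: NONE
NONE
48
48
48
NONE
76
55
3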